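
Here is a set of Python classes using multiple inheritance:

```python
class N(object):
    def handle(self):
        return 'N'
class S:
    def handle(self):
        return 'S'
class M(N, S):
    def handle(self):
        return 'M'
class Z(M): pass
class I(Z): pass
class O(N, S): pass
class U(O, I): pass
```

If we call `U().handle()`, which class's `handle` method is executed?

M

L[U] = U + merge(L[O], L[I], [O I])
  take O:  [O N S object] + [I Z M N S object] + [O I]
  take I:  [N S object] + [I Z M N S object] + [I]
  take Z:  [N S object] + [Z M N S object]
  take M:  [N S object] + [M N S object]
  take N:  [N S object] + [N S object]
  take S:  [S object] + [S object]
  take object:  [object] + [object]
MRO: U O I Z M N S object
handle is defined in: M, N, S. First along the MRO is M.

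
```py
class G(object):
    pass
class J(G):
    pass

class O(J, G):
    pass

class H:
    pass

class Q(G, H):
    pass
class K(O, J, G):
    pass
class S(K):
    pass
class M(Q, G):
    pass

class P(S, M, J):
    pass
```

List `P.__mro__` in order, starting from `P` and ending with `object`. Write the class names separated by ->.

P -> S -> K -> O -> M -> J -> Q -> G -> H -> object

L[P] = P + merge(L[S], L[M], L[J], [S M J])
  take S:  [S K O J G object] + [M Q G H object] + [J G object] + [S M J]
  take K:  [K O J G object] + [M Q G H object] + [J G object] + [M J]
  take O:  [O J G object] + [M Q G H object] + [J G object] + [M J]
  take M:  [J G object] + [M Q G H object] + [J G object] + [M J]
  take J:  [J G object] + [Q G H object] + [J G object] + [J]
  take Q:  [G object] + [Q G H object] + [G object]
  take G:  [G object] + [G H object] + [G object]
  take H:  [object] + [H object] + [object]
  take object:  [object] + [object] + [object]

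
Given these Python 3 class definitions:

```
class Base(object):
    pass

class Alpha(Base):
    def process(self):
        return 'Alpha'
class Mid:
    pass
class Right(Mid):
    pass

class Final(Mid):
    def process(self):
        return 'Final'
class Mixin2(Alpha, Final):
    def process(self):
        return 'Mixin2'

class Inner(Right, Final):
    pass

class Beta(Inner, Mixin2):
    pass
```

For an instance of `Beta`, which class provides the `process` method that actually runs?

Mixin2

L[Beta] = Beta + merge(L[Inner], L[Mixin2], [Inner Mixin2])
  take Inner:  [Inner Right Final Mid object] + [Mixin2 Alpha Base Final Mid object] + [Inner Mixin2]
  take Right:  [Right Final Mid object] + [Mixin2 Alpha Base Final Mid object] + [Mixin2]
  take Mixin2:  [Final Mid object] + [Mixin2 Alpha Base Final Mid object] + [Mixin2]
  take Alpha:  [Final Mid object] + [Alpha Base Final Mid object]
  take Base:  [Final Mid object] + [Base Final Mid object]
  take Final:  [Final Mid object] + [Final Mid object]
  take Mid:  [Mid object] + [Mid object]
  take object:  [object] + [object]
MRO: Beta Inner Right Mixin2 Alpha Base Final Mid object
process is defined in: Alpha, Final, Mixin2. First along the MRO is Mixin2.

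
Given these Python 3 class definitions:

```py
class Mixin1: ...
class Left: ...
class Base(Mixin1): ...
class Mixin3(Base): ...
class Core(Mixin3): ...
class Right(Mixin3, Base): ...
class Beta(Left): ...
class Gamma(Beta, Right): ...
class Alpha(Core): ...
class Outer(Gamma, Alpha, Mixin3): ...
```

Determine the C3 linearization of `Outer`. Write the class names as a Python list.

[Outer, Gamma, Beta, Left, Right, Alpha, Core, Mixin3, Base, Mixin1, object]

L[Outer] = Outer + merge(L[Gamma], L[Alpha], L[Mixin3], [Gamma Alpha Mixin3])
  take Gamma:  [Gamma Beta Left Right Mixin3 Base Mixin1 object] + [Alpha Core Mixin3 Base Mixin1 object] + [Mixin3 Base Mixin1 object] + [Gamma Alpha Mixin3]
  take Beta:  [Beta Left Right Mixin3 Base Mixin1 object] + [Alpha Core Mixin3 Base Mixin1 object] + [Mixin3 Base Mixin1 object] + [Alpha Mixin3]
  take Left:  [Left Right Mixin3 Base Mixin1 object] + [Alpha Core Mixin3 Base Mixin1 object] + [Mixin3 Base Mixin1 object] + [Alpha Mixin3]
  take Right:  [Right Mixin3 Base Mixin1 object] + [Alpha Core Mixin3 Base Mixin1 object] + [Mixin3 Base Mixin1 object] + [Alpha Mixin3]
  take Alpha:  [Mixin3 Base Mixin1 object] + [Alpha Core Mixin3 Base Mixin1 object] + [Mixin3 Base Mixin1 object] + [Alpha Mixin3]
  take Core:  [Mixin3 Base Mixin1 object] + [Core Mixin3 Base Mixin1 object] + [Mixin3 Base Mixin1 object] + [Mixin3]
  take Mixin3:  [Mixin3 Base Mixin1 object] + [Mixin3 Base Mixin1 object] + [Mixin3 Base Mixin1 object] + [Mixin3]
  take Base:  [Base Mixin1 object] + [Base Mixin1 object] + [Base Mixin1 object]
  take Mixin1:  [Mixin1 object] + [Mixin1 object] + [Mixin1 object]
  take object:  [object] + [object] + [object]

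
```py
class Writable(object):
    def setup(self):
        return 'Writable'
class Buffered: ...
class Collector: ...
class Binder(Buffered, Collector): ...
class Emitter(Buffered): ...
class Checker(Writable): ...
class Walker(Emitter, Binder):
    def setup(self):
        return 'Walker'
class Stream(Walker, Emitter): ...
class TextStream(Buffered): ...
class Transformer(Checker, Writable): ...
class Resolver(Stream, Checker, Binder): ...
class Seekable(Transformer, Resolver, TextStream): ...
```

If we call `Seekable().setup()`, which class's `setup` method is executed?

Walker

L[Seekable] = Seekable + merge(L[Transformer], L[Resolver], L[TextStream], [Transformer Resolver TextStream])
  take Transformer:  [Transformer Checker Writable object] + [Resolver Stream Walker Emitter Checker Binder Buffered Collector Writable object] + [TextStream Buffered object] + [Transformer Resolver TextStream]
  take Resolver:  [Checker Writable object] + [Resolver Stream Walker Emitter Checker Binder Buffered Collector Writable object] + [TextStream Buffered object] + [Resolver TextStream]
  take Stream:  [Checker Writable object] + [Stream Walker Emitter Checker Binder Buffered Collector Writable object] + [TextStream Buffered object] + [TextStream]
  take Walker:  [Checker Writable object] + [Walker Emitter Checker Binder Buffered Collector Writable object] + [TextStream Buffered object] + [TextStream]
  take Emitter:  [Checker Writable object] + [Emitter Checker Binder Buffered Collector Writable object] + [TextStream Buffered object] + [TextStream]
  take Checker:  [Checker Writable object] + [Checker Binder Buffered Collector Writable object] + [TextStream Buffered object] + [TextStream]
  take Binder:  [Writable object] + [Binder Buffered Collector Writable object] + [TextStream Buffered object] + [TextStream]
  take TextStream:  [Writable object] + [Buffered Collector Writable object] + [TextStream Buffered object] + [TextStream]
  take Buffered:  [Writable object] + [Buffered Collector Writable object] + [Buffered object]
  take Collector:  [Writable object] + [Collector Writable object] + [object]
  take Writable:  [Writable object] + [Writable object] + [object]
  take object:  [object] + [object] + [object]
MRO: Seekable Transformer Resolver Stream Walker Emitter Checker Binder TextStream Buffered Collector Writable object
setup is defined in: Walker, Writable. First along the MRO is Walker.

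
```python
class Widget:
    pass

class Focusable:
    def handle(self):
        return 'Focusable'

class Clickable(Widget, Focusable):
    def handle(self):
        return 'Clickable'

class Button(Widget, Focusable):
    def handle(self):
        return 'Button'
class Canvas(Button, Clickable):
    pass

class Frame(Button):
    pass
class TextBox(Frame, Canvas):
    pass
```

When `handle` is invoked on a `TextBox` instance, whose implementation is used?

L[TextBox] = TextBox + merge(L[Frame], L[Canvas], [Frame Canvas])
  take Frame:  [Frame Button Widget Focusable object] + [Canvas Button Clickable Widget Focusable object] + [Frame Canvas]
  take Canvas:  [Button Widget Focusable object] + [Canvas Button Clickable Widget Focusable object] + [Canvas]
  take Button:  [Button Widget Focusable object] + [Button Clickable Widget Focusable object]
  take Clickable:  [Widget Focusable object] + [Clickable Widget Focusable object]
  take Widget:  [Widget Focusable object] + [Widget Focusable object]
  take Focusable:  [Focusable object] + [Focusable object]
  take object:  [object] + [object]
MRO: TextBox Frame Canvas Button Clickable Widget Focusable object
handle is defined in: Button, Clickable, Focusable. First along the MRO is Button.

Button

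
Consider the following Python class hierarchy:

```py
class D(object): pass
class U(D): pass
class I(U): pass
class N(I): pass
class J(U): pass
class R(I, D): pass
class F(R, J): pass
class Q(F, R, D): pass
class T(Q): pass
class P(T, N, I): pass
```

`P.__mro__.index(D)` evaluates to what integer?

L[P] = P + merge(L[T], L[N], L[I], [T N I])
  take T:  [T Q F R I J U D object] + [N I U D object] + [I U D object] + [T N I]
  take Q:  [Q F R I J U D object] + [N I U D object] + [I U D object] + [N I]
  take F:  [F R I J U D object] + [N I U D object] + [I U D object] + [N I]
  take R:  [R I J U D object] + [N I U D object] + [I U D object] + [N I]
  take N:  [I J U D object] + [N I U D object] + [I U D object] + [N I]
  take I:  [I J U D object] + [I U D object] + [I U D object] + [I]
  take J:  [J U D object] + [U D object] + [U D object]
  take U:  [U D object] + [U D object] + [U D object]
  take D:  [D object] + [D object] + [D object]
  take object:  [object] + [object] + [object]
MRO: P T Q F R N I J U D object
D sits at index 9.

9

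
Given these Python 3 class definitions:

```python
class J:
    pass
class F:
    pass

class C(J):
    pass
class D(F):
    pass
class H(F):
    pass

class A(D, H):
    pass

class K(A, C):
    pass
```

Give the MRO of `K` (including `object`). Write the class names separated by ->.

L[K] = K + merge(L[A], L[C], [A C])
  take A:  [A D H F object] + [C J object] + [A C]
  take D:  [D H F object] + [C J object] + [C]
  take H:  [H F object] + [C J object] + [C]
  take F:  [F object] + [C J object] + [C]
  take C:  [object] + [C J object] + [C]
  take J:  [object] + [J object]
  take object:  [object] + [object]

K -> A -> D -> H -> F -> C -> J -> object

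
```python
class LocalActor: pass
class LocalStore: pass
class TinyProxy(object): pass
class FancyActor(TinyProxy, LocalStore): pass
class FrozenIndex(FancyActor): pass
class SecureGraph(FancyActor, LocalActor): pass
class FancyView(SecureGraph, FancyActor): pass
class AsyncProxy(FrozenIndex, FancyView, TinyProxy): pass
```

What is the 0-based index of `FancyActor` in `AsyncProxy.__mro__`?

L[AsyncProxy] = AsyncProxy + merge(L[FrozenIndex], L[FancyView], L[TinyProxy], [FrozenIndex FancyView TinyProxy])
  take FrozenIndex:  [FrozenIndex FancyActor TinyProxy LocalStore object] + [FancyView SecureGraph FancyActor TinyProxy LocalStore LocalActor object] + [TinyProxy object] + [FrozenIndex FancyView TinyProxy]
  take FancyView:  [FancyActor TinyProxy LocalStore object] + [FancyView SecureGraph FancyActor TinyProxy LocalStore LocalActor object] + [TinyProxy object] + [FancyView TinyProxy]
  take SecureGraph:  [FancyActor TinyProxy LocalStore object] + [SecureGraph FancyActor TinyProxy LocalStore LocalActor object] + [TinyProxy object] + [TinyProxy]
  take FancyActor:  [FancyActor TinyProxy LocalStore object] + [FancyActor TinyProxy LocalStore LocalActor object] + [TinyProxy object] + [TinyProxy]
  take TinyProxy:  [TinyProxy LocalStore object] + [TinyProxy LocalStore LocalActor object] + [TinyProxy object] + [TinyProxy]
  take LocalStore:  [LocalStore object] + [LocalStore LocalActor object] + [object]
  take LocalActor:  [object] + [LocalActor object] + [object]
  take object:  [object] + [object] + [object]
MRO: AsyncProxy FrozenIndex FancyView SecureGraph FancyActor TinyProxy LocalStore LocalActor object
FancyActor sits at index 4.

4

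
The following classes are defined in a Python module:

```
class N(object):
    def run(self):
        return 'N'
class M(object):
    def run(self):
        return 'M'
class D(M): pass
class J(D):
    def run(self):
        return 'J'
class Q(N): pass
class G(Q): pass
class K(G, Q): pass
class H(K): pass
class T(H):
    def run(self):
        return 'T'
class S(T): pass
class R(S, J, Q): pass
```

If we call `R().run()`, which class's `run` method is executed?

T

L[R] = R + merge(L[S], L[J], L[Q], [S J Q])
  take S:  [S T H K G Q N object] + [J D M object] + [Q N object] + [S J Q]
  take T:  [T H K G Q N object] + [J D M object] + [Q N object] + [J Q]
  take H:  [H K G Q N object] + [J D M object] + [Q N object] + [J Q]
  take K:  [K G Q N object] + [J D M object] + [Q N object] + [J Q]
  take G:  [G Q N object] + [J D M object] + [Q N object] + [J Q]
  take J:  [Q N object] + [J D M object] + [Q N object] + [J Q]
  take Q:  [Q N object] + [D M object] + [Q N object] + [Q]
  take N:  [N object] + [D M object] + [N object]
  take D:  [object] + [D M object] + [object]
  take M:  [object] + [M object] + [object]
  take object:  [object] + [object] + [object]
MRO: R S T H K G J Q N D M object
run is defined in: J, M, N, T. First along the MRO is T.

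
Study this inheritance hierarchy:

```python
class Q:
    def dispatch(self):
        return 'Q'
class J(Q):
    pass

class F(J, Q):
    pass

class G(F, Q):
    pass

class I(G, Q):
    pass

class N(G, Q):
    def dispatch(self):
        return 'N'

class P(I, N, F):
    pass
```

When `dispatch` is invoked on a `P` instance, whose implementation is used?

L[P] = P + merge(L[I], L[N], L[F], [I N F])
  take I:  [I G F J Q object] + [N G F J Q object] + [F J Q object] + [I N F]
  take N:  [G F J Q object] + [N G F J Q object] + [F J Q object] + [N F]
  take G:  [G F J Q object] + [G F J Q object] + [F J Q object] + [F]
  take F:  [F J Q object] + [F J Q object] + [F J Q object] + [F]
  take J:  [J Q object] + [J Q object] + [J Q object]
  take Q:  [Q object] + [Q object] + [Q object]
  take object:  [object] + [object] + [object]
MRO: P I N G F J Q object
dispatch is defined in: N, Q. First along the MRO is N.

N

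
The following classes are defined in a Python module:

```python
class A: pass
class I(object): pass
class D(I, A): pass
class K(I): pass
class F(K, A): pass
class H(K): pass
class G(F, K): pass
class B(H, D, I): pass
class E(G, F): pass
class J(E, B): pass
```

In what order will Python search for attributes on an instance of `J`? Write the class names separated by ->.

J -> E -> G -> F -> B -> H -> K -> D -> I -> A -> object

L[J] = J + merge(L[E], L[B], [E B])
  take E:  [E G F K I A object] + [B H K D I A object] + [E B]
  take G:  [G F K I A object] + [B H K D I A object] + [B]
  take F:  [F K I A object] + [B H K D I A object] + [B]
  take B:  [K I A object] + [B H K D I A object] + [B]
  take H:  [K I A object] + [H K D I A object]
  take K:  [K I A object] + [K D I A object]
  take D:  [I A object] + [D I A object]
  take I:  [I A object] + [I A object]
  take A:  [A object] + [A object]
  take object:  [object] + [object]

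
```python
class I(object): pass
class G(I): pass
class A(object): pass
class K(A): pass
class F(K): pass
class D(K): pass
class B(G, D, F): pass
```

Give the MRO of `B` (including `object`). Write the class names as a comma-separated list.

L[B] = B + merge(L[G], L[D], L[F], [G D F])
  take G:  [G I object] + [D K A object] + [F K A object] + [G D F]
  take I:  [I object] + [D K A object] + [F K A object] + [D F]
  take D:  [object] + [D K A object] + [F K A object] + [D F]
  take F:  [object] + [K A object] + [F K A object] + [F]
  take K:  [object] + [K A object] + [K A object]
  take A:  [object] + [A object] + [A object]
  take object:  [object] + [object] + [object]

B, G, I, D, F, K, A, object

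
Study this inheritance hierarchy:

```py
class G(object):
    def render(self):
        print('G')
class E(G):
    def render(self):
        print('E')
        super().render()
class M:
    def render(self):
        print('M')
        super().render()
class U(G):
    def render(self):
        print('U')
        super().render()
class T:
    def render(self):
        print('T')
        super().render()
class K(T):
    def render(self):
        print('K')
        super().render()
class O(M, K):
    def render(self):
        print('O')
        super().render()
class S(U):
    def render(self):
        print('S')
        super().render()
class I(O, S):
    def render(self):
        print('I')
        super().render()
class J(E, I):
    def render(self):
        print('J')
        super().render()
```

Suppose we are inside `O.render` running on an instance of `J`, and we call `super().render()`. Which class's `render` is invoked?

M

L[J] = J + merge(L[E], L[I], [E I])
  take E:  [E G object] + [I O M K T S U G object] + [E I]
  take I:  [G object] + [I O M K T S U G object] + [I]
  take O:  [G object] + [O M K T S U G object]
  take M:  [G object] + [M K T S U G object]
  take K:  [G object] + [K T S U G object]
  take T:  [G object] + [T S U G object]
  take S:  [G object] + [S U G object]
  take U:  [G object] + [U G object]
  take G:  [G object] + [G object]
  take object:  [object] + [object]
MRO: J E I O M K T S U G object
super() in O.render on a J instance goes to the class after O in J's MRO: M.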